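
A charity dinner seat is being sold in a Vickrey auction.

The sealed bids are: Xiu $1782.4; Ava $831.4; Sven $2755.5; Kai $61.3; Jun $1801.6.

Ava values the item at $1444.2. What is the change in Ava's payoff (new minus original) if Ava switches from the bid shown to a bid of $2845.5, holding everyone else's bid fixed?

The highest bid among the other bidders is $2755.5; Ava's bid doesn't change that.
Original bid $831.4: Ava is not highest (top rival bid is $2755.5); payoff $0.
Alternative bid $2845.5: Ava is highest, pays the top rival bid $2755.5; payoff $1444.2 − $2755.5 = −$1311.3.
Change in payoff = −$1311.3 − ($0) = −$1311.3.

−$1311.3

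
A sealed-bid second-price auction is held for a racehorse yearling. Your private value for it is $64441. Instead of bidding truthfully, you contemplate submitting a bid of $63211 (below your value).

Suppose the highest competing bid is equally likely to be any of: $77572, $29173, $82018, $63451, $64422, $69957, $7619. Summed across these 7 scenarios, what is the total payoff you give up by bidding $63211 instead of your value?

The deviation costs you only when the competing bid falls strictly between $63211 and $64441; elsewhere both bids give the same outcome.
$77572: outcomes coincide → loss $0.
$29173: outcomes coincide → loss $0.
$82018: outcomes coincide → loss $0.
$63451: truthful payoff $990, deviation payoff $0 → loss $990.
$64422: truthful payoff $19, deviation payoff $0 → loss $19.
$69957: outcomes coincide → loss $0.
$7619: outcomes coincide → loss $0.
Total loss = $990 + $19 = $1009.

$1009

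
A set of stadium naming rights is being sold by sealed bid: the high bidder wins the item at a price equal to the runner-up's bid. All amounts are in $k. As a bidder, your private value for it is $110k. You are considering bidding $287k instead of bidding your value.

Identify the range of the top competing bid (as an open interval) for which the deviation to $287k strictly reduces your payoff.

If the competing bid is below $110k, both bids win at the same price — no difference.
If it is above $287k, both bids lose — no difference.
If it lies strictly between $110k and $287k, bidding your value loses (payoff 0) while bidding $287k wins at a price above your value (payoff negative).
So the deviation strictly hurts on the open interval ($110k, $287k).

($110k, $287k)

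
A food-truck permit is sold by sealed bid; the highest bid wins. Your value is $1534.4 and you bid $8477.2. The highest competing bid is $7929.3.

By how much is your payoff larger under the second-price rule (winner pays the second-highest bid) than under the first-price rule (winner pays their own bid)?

$547.9

You have the highest bid, so you win under either rule.
Second-price: pay $7929.3 → payoff −$6394.9.
First-price: pay your own bid $8477.2 → payoff −$6942.8.
Difference = −$6394.9 − (−$6942.8) = $547.9.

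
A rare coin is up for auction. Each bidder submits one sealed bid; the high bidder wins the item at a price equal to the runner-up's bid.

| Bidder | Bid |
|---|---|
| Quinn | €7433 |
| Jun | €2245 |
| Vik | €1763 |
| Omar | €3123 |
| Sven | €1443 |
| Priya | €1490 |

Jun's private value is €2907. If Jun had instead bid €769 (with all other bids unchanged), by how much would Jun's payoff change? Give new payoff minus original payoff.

The highest bid among the other bidders is €7433; Jun's bid doesn't change that.
Original bid €2245: Jun is not highest (top rival bid is €7433); payoff €0.
Alternative bid €769: Jun is not highest (top rival bid is €7433); payoff €0.
Change in payoff = €0 − (€0) = €0.

€0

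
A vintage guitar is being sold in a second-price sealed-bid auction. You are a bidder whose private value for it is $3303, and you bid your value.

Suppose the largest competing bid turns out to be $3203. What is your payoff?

$100

Your bid $3303 exceeds the highest competing bid $3203, so you win.
In a second-price auction the winner pays the second-highest bid, $3203.
Payoff = value − price = $3303 − $3203 = $100.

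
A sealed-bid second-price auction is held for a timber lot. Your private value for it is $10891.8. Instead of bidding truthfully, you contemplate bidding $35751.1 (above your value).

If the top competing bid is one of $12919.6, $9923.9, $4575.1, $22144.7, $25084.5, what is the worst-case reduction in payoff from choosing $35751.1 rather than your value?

$12919.6: truthful gives $0, deviation gives −$2027.8 → loss $2027.8.
$9923.9: same outcome either way → loss $0.
$4575.1: same outcome either way → loss $0.
$22144.7: truthful gives $0, deviation gives −$11252.9 → loss $11252.9.
$25084.5: truthful gives $0, deviation gives −$14192.7 → loss $14192.7.
Maximum loss: $14192.7.

$14192.7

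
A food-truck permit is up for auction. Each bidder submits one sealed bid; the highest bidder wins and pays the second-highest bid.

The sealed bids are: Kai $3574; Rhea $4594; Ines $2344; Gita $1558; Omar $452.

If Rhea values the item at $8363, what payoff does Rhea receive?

$4789

Highest bid: Rhea at $4594, so Rhea wins.
Second-highest bid: Kai at $3574 — that is the price the winner pays.
Rhea's payoff = value − price = $8363 − $3574 = $4789.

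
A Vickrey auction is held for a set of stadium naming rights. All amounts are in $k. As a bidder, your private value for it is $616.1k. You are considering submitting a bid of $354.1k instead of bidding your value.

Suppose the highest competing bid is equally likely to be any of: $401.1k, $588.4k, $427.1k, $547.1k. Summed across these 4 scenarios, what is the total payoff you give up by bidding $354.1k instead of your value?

$500.7k

The deviation costs you only when the competing bid falls strictly between $354.1k and $616.1k; elsewhere both bids give the same outcome.
$401.1k: truthful payoff $215k, deviation payoff $0k → loss $215k.
$588.4k: truthful payoff $27.7k, deviation payoff $0k → loss $27.7k.
$427.1k: truthful payoff $189k, deviation payoff $0k → loss $189k.
$547.1k: truthful payoff $69k, deviation payoff $0k → loss $69k.
Total loss = $215k + $27.7k + $189k + $69k = $500.7k.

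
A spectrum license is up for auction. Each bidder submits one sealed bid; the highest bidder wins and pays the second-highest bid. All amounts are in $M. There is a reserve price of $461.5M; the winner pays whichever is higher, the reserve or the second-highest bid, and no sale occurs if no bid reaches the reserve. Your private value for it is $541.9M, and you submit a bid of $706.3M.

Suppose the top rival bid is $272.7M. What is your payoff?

$80.4M

Your bid $706.3M is the highest and exceeds the reserve.
Price = max(second-highest bid, reserve) = max($272.7M, $461.5M) = $461.5M.
Payoff = $541.9M − $461.5M = $80.4M.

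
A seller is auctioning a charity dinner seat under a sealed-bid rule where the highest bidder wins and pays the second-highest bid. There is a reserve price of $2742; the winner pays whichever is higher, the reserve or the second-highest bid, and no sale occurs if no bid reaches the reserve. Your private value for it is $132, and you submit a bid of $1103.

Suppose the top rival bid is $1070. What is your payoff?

$0

Your bid $1103 is the highest bid but falls below the reserve $2742, so the item goes unsold. Payoff $0.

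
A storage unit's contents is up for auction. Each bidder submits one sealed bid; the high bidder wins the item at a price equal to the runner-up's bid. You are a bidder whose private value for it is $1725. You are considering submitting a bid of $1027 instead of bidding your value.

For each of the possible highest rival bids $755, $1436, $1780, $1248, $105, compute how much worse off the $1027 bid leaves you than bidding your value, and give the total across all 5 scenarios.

$766

The deviation costs you only when the competing bid falls strictly between $1027 and $1725; elsewhere both bids give the same outcome.
$755: outcomes coincide → loss $0.
$1436: truthful payoff $289, deviation payoff $0 → loss $289.
$1780: outcomes coincide → loss $0.
$1248: truthful payoff $477, deviation payoff $0 → loss $477.
$105: outcomes coincide → loss $0.
Total loss = $289 + $477 = $766.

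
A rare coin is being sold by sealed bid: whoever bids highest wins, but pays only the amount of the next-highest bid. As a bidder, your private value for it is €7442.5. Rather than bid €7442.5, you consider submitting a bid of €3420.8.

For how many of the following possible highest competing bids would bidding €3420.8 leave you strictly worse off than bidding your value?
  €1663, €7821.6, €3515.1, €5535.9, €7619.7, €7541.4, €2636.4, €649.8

2

The deviation hurts exactly when the highest competing bid lies strictly between €3420.8 and €7442.5 — underbidding then forfeits a profitable win.
€1663: below both → same outcome either way.
€7821.6: above both → same outcome either way.
€3515.1: inside the interval → strictly worse (loss €3927.4).
€5535.9: inside the interval → strictly worse (loss €1906.6).
€7619.7: above both → same outcome either way.
€7541.4: above both → same outcome either way.
€2636.4: below both → same outcome either way.
€649.8: below both → same outcome either way.
Count: 2.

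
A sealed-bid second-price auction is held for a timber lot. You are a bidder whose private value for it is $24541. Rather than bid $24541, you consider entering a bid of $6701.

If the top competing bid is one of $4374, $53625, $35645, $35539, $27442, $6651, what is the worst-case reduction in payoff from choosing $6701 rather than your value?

$0

$4374: same outcome either way → loss $0.
$53625: same outcome either way → loss $0.
$35645: same outcome either way → loss $0.
$35539: same outcome either way → loss $0.
$27442: same outcome either way → loss $0.
$6651: same outcome either way → loss $0.
Maximum loss: $0.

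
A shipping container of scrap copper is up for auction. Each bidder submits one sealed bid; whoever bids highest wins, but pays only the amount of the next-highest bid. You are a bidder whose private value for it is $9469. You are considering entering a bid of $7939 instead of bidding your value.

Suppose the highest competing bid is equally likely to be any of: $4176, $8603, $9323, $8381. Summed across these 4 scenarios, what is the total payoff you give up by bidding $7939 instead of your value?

$2100

The deviation costs you only when the competing bid falls strictly between $7939 and $9469; elsewhere both bids give the same outcome.
$4176: outcomes coincide → loss $0.
$8603: truthful payoff $866, deviation payoff $0 → loss $866.
$9323: truthful payoff $146, deviation payoff $0 → loss $146.
$8381: truthful payoff $1088, deviation payoff $0 → loss $1088.
Total loss = $866 + $146 + $1088 = $2100.
Because the price is fixed by the runner-up's bid, deviating from your value can only change a good outcome into a bad one — never the reverse.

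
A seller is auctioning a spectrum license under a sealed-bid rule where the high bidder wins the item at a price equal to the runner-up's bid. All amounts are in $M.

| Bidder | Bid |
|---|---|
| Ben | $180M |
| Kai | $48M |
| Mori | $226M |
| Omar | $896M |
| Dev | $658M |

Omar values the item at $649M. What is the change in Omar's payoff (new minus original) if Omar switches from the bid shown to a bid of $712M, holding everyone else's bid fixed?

The highest bid among the other bidders is $658M; Omar's bid doesn't change that.
Original bid $896M: Omar is highest, pays the top rival bid $658M; payoff $649M − $658M = −$9M.
Alternative bid $712M: Omar is highest, pays the top rival bid $658M; payoff $649M − $658M = −$9M.
Change in payoff = −$9M − (−$9M) = $0M.

$0M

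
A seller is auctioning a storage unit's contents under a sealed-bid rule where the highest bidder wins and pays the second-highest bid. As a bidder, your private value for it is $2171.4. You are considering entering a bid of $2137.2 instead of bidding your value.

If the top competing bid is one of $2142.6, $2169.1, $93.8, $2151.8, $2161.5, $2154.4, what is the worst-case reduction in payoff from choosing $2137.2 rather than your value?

$2142.6: truthful gives $28.8, deviation gives $0 → loss $28.8.
$2169.1: truthful gives $2.3, deviation gives $0 → loss $2.3.
$93.8: same outcome either way → loss $0.
$2151.8: truthful gives $19.6, deviation gives $0 → loss $19.6.
$2161.5: truthful gives $9.9, deviation gives $0 → loss $9.9.
$2154.4: truthful gives $17, deviation gives $0 → loss $17.
Maximum loss: $28.8.

$28.8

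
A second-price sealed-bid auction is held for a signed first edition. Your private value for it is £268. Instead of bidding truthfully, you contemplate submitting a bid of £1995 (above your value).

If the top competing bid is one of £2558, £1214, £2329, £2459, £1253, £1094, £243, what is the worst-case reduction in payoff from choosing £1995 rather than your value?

£2558: same outcome either way → loss £0.
£1214: truthful gives £0, deviation gives −£946 → loss £946.
£2329: same outcome either way → loss £0.
£2459: same outcome either way → loss £0.
£1253: truthful gives £0, deviation gives −£985 → loss £985.
£1094: truthful gives £0, deviation gives −£826 → loss £826.
£243: same outcome either way → loss £0.
Maximum loss: £985.

£985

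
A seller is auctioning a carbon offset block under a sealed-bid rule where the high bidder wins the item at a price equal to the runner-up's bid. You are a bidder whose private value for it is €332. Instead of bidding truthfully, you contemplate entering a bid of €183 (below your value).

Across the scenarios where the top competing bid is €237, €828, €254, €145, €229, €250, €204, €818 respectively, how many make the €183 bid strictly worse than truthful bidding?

5

The deviation hurts exactly when the highest competing bid lies strictly between €183 and €332 — underbidding then forfeits a profitable win.
€237: inside the interval → strictly worse (loss €95).
€828: above both → same outcome either way.
€254: inside the interval → strictly worse (loss €78).
€145: below both → same outcome either way.
€229: inside the interval → strictly worse (loss €103).
€250: inside the interval → strictly worse (loss €82).
€204: inside the interval → strictly worse (loss €128).
€818: above both → same outcome either way.
Count: 5.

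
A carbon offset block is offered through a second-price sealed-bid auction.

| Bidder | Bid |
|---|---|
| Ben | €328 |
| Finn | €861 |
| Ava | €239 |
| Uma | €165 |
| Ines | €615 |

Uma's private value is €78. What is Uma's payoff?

€0

Highest bid: Finn at €861, so Finn wins.
Second-highest bid: Ines at €615 — that is the price the winner pays.
Uma did not win, so Uma pays nothing and receives nothing: payoff €0.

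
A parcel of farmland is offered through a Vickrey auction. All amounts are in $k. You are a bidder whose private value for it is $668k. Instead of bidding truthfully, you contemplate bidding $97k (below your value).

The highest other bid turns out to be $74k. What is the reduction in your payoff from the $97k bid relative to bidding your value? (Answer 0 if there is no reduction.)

$0k

Bidding your value $668k: you win (since $668k > $74k) and pay $74k. Payoff $594k.
Bidding $97k: you win and pay $74k. Payoff $668k − $74k = $594k.
Difference = $594k − $594k = $0k; both bids lead to the same outcome because the competing bid is below both your value and your alternative bid.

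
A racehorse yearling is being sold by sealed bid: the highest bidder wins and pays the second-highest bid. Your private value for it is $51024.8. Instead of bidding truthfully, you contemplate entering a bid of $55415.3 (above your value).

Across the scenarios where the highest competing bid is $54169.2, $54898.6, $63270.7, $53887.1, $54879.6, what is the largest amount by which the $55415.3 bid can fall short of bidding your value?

$3873.8

$54169.2: truthful gives $0, deviation gives −$3144.4 → loss $3144.4.
$54898.6: truthful gives $0, deviation gives −$3873.8 → loss $3873.8.
$63270.7: same outcome either way → loss $0.
$53887.1: truthful gives $0, deviation gives −$2862.3 → loss $2862.3.
$54879.6: truthful gives $0, deviation gives −$3854.8 → loss $3854.8.
Maximum loss: $3873.8.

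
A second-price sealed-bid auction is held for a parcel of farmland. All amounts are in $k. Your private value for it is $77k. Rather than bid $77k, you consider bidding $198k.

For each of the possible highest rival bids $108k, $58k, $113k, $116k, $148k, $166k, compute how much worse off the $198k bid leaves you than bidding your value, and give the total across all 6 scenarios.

$266k

The deviation costs you only when the competing bid falls strictly between $77k and $198k; elsewhere both bids give the same outcome.
$108k: truthful payoff $0k, deviation payoff −$31k → loss $31k.
$58k: outcomes coincide → loss $0k.
$113k: truthful payoff $0k, deviation payoff −$36k → loss $36k.
$116k: truthful payoff $0k, deviation payoff −$39k → loss $39k.
$148k: truthful payoff $0k, deviation payoff −$71k → loss $71k.
$166k: truthful payoff $0k, deviation payoff −$89k → loss $89k.
Total loss = $31k + $36k + $39k + $71k + $89k = $266k.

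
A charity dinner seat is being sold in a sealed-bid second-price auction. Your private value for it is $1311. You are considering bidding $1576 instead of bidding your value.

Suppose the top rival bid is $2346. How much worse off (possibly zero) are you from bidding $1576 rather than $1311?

$0

Bidding your value $1311: you lose (since $1311 < $2346). Payoff $0.
Bidding $1576: you lose. Payoff $0.
Difference = $0 − $0 = $0; both bids lead to the same outcome because the competing bid is above both your value and your alternative bid.
Because the price is fixed by the runner-up's bid, deviating from your value can only change a good outcome into a bad one — never the reverse.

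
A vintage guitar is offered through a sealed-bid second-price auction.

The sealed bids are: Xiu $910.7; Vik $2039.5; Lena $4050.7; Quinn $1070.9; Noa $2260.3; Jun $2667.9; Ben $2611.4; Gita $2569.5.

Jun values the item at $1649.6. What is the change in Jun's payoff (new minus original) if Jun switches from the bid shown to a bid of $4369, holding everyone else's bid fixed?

The highest bid among the other bidders is $4050.7; Jun's bid doesn't change that.
Original bid $2667.9: Jun is not highest (top rival bid is $4050.7); payoff $0.
Alternative bid $4369: Jun is highest, pays the top rival bid $4050.7; payoff $1649.6 − $4050.7 = −$2401.1.
Change in payoff = −$2401.1 − ($0) = −$2401.1.

−$2401.1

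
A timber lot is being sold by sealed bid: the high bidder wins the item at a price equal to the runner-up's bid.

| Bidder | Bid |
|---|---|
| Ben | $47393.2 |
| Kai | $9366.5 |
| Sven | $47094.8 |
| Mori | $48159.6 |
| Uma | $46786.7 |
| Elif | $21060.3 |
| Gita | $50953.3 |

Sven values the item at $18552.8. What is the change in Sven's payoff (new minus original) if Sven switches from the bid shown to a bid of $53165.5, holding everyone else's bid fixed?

−$32400.5

The highest bid among the other bidders is $50953.3; Sven's bid doesn't change that.
Original bid $47094.8: Sven is not highest (top rival bid is $50953.3); payoff $0.
Alternative bid $53165.5: Sven is highest, pays the top rival bid $50953.3; payoff $18552.8 − $50953.3 = −$32400.5.
Change in payoff = −$32400.5 − ($0) = −$32400.5.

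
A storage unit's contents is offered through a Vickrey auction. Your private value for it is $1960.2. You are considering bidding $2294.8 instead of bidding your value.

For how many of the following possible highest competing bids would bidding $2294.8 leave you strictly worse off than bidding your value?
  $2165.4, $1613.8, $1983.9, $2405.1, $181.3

2

The deviation hurts exactly when the highest competing bid lies strictly between $1960.2 and $2294.8 — overbidding then wins at a price above your value.
$2165.4: inside the interval → strictly worse (loss $205.2).
$1613.8: below both → same outcome either way.
$1983.9: inside the interval → strictly worse (loss $23.7).
$2405.1: above both → same outcome either way.
$181.3: below both → same outcome either way.
Count: 2.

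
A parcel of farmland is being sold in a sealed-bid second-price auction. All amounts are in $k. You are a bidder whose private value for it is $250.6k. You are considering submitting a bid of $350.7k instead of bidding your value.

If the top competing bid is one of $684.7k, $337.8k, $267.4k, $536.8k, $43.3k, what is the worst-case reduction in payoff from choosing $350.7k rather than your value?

$87.2k

$684.7k: same outcome either way → loss $0k.
$337.8k: truthful gives $0k, deviation gives −$87.2k → loss $87.2k.
$267.4k: truthful gives $0k, deviation gives −$16.8k → loss $16.8k.
$536.8k: same outcome either way → loss $0k.
$43.3k: same outcome either way → loss $0k.
Maximum loss: $87.2k.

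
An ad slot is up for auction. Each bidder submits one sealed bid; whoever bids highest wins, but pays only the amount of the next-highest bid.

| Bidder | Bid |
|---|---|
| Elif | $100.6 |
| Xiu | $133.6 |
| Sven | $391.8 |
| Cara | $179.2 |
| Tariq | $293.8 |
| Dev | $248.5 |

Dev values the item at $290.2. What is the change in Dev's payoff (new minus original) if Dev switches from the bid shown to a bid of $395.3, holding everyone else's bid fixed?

−$101.6

The highest bid among the other bidders is $391.8; Dev's bid doesn't change that.
Original bid $248.5: Dev is not highest (top rival bid is $391.8); payoff $0.
Alternative bid $395.3: Dev is highest, pays the top rival bid $391.8; payoff $290.2 − $391.8 = −$101.6.
Change in payoff = −$101.6 − ($0) = −$101.6.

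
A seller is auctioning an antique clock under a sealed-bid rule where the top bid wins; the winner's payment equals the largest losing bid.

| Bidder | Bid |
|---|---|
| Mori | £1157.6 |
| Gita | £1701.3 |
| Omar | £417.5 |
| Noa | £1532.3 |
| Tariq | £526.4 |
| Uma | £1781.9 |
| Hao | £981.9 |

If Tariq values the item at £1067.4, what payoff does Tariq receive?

Highest bid: Uma at £1781.9, so Uma wins.
Second-highest bid: Gita at £1701.3 — that is the price the winner pays.
Tariq did not win, so Tariq pays nothing and receives nothing: payoff £0.

£0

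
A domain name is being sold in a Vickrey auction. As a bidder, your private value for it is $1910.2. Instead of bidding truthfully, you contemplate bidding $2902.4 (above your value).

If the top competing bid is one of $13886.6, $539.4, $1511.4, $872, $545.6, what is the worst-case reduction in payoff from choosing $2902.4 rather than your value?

$13886.6: same outcome either way → loss $0.
$539.4: same outcome either way → loss $0.
$1511.4: same outcome either way → loss $0.
$872: same outcome either way → loss $0.
$545.6: same outcome either way → loss $0.
Maximum loss: $0.

$0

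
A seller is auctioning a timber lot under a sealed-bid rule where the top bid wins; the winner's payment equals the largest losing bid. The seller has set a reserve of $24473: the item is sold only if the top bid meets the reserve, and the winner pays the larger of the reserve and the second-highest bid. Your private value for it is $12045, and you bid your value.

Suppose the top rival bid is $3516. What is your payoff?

$0

Your bid $12045 is the highest bid but falls below the reserve $24473, so the item goes unsold. Payoff $0.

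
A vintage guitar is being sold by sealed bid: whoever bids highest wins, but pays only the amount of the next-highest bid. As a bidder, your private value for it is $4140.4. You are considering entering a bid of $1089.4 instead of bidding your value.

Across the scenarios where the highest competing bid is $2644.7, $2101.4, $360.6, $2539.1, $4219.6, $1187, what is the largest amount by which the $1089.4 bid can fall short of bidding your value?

$2953.4

$2644.7: truthful gives $1495.7, deviation gives $0 → loss $1495.7.
$2101.4: truthful gives $2039, deviation gives $0 → loss $2039.
$360.6: same outcome either way → loss $0.
$2539.1: truthful gives $1601.3, deviation gives $0 → loss $1601.3.
$4219.6: same outcome either way → loss $0.
$1187: truthful gives $2953.4, deviation gives $0 → loss $2953.4.
Maximum loss: $2953.4.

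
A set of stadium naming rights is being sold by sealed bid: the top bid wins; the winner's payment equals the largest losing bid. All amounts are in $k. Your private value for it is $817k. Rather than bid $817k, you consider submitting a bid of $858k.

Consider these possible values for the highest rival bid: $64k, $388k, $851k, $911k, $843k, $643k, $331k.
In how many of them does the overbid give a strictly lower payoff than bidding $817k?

The deviation hurts exactly when the highest competing bid lies strictly between $817k and $858k — overbidding then wins at a price above your value.
$64k: below both → same outcome either way.
$388k: below both → same outcome either way.
$851k: inside the interval → strictly worse (loss $34k).
$911k: above both → same outcome either way.
$843k: inside the interval → strictly worse (loss $26k).
$643k: below both → same outcome either way.
$331k: below both → same outcome either way.
Count: 2.

2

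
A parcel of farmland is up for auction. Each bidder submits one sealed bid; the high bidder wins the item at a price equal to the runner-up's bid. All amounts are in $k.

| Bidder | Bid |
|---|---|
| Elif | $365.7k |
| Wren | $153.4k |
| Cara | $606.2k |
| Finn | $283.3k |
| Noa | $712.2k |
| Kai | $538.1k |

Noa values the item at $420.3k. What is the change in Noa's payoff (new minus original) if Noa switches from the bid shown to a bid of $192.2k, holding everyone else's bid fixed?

$185.9k

The highest bid among the other bidders is $606.2k; Noa's bid doesn't change that.
Original bid $712.2k: Noa is highest, pays the top rival bid $606.2k; payoff $420.3k − $606.2k = −$185.9k.
Alternative bid $192.2k: Noa is not highest (top rival bid is $606.2k); payoff $0k.
Change in payoff = $0k − (−$185.9k) = $185.9k.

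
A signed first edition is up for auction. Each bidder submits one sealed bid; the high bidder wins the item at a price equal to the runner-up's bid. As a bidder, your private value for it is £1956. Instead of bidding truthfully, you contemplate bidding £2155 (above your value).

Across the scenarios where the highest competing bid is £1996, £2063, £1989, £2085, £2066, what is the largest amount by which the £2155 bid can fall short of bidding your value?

£1996: truthful gives £0, deviation gives −£40 → loss £40.
£2063: truthful gives £0, deviation gives −£107 → loss £107.
£1989: truthful gives £0, deviation gives −£33 → loss £33.
£2085: truthful gives £0, deviation gives −£129 → loss £129.
£2066: truthful gives £0, deviation gives −£110 → loss £110.
Maximum loss: £129.

£129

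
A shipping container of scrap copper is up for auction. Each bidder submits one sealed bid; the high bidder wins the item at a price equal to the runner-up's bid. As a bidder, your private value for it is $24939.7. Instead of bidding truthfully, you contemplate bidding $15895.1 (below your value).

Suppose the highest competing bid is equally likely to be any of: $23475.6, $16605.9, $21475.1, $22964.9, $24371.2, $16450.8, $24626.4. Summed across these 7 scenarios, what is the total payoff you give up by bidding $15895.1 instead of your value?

$24608

The deviation costs you only when the competing bid falls strictly between $15895.1 and $24939.7; elsewhere both bids give the same outcome.
$23475.6: truthful payoff $1464.1, deviation payoff $0 → loss $1464.1.
$16605.9: truthful payoff $8333.8, deviation payoff $0 → loss $8333.8.
$21475.1: truthful payoff $3464.6, deviation payoff $0 → loss $3464.6.
$22964.9: truthful payoff $1974.8, deviation payoff $0 → loss $1974.8.
$24371.2: truthful payoff $568.5, deviation payoff $0 → loss $568.5.
$16450.8: truthful payoff $8488.9, deviation payoff $0 → loss $8488.9.
$24626.4: truthful payoff $313.3, deviation payoff $0 → loss $313.3.
Total loss = $1464.1 + $8333.8 + $3464.6 + $1974.8 + $568.5 + $8488.9 + $313.3 = $24608.
Truthful bidding weakly dominates here: raising your bid can only win items priced above your value, and lowering it can only forfeit items priced below.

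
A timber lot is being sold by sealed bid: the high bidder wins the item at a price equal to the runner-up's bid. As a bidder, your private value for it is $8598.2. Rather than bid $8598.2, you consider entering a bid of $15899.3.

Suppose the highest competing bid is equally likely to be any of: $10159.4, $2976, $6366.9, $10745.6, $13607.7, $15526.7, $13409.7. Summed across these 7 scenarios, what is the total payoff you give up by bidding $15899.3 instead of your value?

$20458.1

The deviation costs you only when the competing bid falls strictly between $8598.2 and $15899.3; elsewhere both bids give the same outcome.
$10159.4: truthful payoff $0, deviation payoff −$1561.2 → loss $1561.2.
$2976: outcomes coincide → loss $0.
$6366.9: outcomes coincide → loss $0.
$10745.6: truthful payoff $0, deviation payoff −$2147.4 → loss $2147.4.
$13607.7: truthful payoff $0, deviation payoff −$5009.5 → loss $5009.5.
$15526.7: truthful payoff $0, deviation payoff −$6928.5 → loss $6928.5.
$13409.7: truthful payoff $0, deviation payoff −$4811.5 → loss $4811.5.
Total loss = $1561.2 + $2147.4 + $5009.5 + $6928.5 + $4811.5 = $20458.1.
Truthful bidding weakly dominates here: raising your bid can only win items priced above your value, and lowering it can only forfeit items priced below.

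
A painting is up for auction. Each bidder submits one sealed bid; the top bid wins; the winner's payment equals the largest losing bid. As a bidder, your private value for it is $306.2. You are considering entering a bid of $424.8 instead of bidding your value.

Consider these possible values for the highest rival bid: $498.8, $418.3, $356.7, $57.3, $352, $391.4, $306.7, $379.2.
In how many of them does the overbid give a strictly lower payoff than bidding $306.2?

The deviation hurts exactly when the highest competing bid lies strictly between $306.2 and $424.8 — overbidding then wins at a price above your value.
$498.8: above both → same outcome either way.
$418.3: inside the interval → strictly worse (loss $112.1).
$356.7: inside the interval → strictly worse (loss $50.5).
$57.3: below both → same outcome either way.
$352: inside the interval → strictly worse (loss $45.8).
$391.4: inside the interval → strictly worse (loss $85.2).
$306.7: inside the interval → strictly worse (loss $0.5).
$379.2: inside the interval → strictly worse (loss $73).
Count: 6.

6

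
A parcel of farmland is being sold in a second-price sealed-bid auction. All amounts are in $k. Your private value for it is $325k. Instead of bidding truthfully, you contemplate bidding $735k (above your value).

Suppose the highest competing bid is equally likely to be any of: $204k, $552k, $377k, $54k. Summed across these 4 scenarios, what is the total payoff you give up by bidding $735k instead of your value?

The deviation costs you only when the competing bid falls strictly between $325k and $735k; elsewhere both bids give the same outcome.
$204k: outcomes coincide → loss $0k.
$552k: truthful payoff $0k, deviation payoff −$227k → loss $227k.
$377k: truthful payoff $0k, deviation payoff −$52k → loss $52k.
$54k: outcomes coincide → loss $0k.
Total loss = $227k + $52k = $279k.

$279k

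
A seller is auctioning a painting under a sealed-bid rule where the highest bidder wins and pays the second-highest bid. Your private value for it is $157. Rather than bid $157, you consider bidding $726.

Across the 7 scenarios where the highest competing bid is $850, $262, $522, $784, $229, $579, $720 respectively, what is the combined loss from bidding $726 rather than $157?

$1527

The deviation costs you only when the competing bid falls strictly between $157 and $726; elsewhere both bids give the same outcome.
$850: outcomes coincide → loss $0.
$262: truthful payoff $0, deviation payoff −$105 → loss $105.
$522: truthful payoff $0, deviation payoff −$365 → loss $365.
$784: outcomes coincide → loss $0.
$229: truthful payoff $0, deviation payoff −$72 → loss $72.
$579: truthful payoff $0, deviation payoff −$422 → loss $422.
$720: truthful payoff $0, deviation payoff −$563 → loss $563.
Total loss = $105 + $365 + $72 + $422 + $563 = $1527.
Because the price is fixed by the runner-up's bid, deviating from your value can only change a good outcome into a bad one — never the reverse.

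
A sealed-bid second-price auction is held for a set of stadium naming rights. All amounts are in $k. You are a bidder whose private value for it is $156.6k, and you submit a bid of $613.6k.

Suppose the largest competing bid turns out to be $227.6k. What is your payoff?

Your bid $613.6k exceeds the highest competing bid $227.6k, so you win.
In a second-price auction the winner pays the second-highest bid, $227.6k.
Payoff = value − price = $156.6k − $227.6k = −$71k.

−$71k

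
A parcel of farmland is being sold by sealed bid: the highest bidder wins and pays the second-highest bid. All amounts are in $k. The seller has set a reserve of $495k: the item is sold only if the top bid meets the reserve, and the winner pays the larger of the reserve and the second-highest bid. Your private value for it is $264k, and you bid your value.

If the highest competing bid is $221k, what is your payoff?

$0k

Your bid $264k is the highest bid but falls below the reserve $495k, so the item goes unsold. Payoff $0k.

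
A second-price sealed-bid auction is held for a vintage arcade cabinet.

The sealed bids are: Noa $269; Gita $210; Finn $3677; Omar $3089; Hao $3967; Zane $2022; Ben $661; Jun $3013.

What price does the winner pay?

$3677

Highest bid: Hao at $3967, so Hao wins.
Second-highest bid: Finn at $3677 — that is the price the winner pays.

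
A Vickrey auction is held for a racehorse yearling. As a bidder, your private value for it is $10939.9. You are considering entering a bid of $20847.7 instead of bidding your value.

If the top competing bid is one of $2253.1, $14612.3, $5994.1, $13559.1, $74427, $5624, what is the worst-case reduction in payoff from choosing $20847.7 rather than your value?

$3672.4

$2253.1: same outcome either way → loss $0.
$14612.3: truthful gives $0, deviation gives −$3672.4 → loss $3672.4.
$5994.1: same outcome either way → loss $0.
$13559.1: truthful gives $0, deviation gives −$2619.2 → loss $2619.2.
$74427: same outcome either way → loss $0.
$5624: same outcome either way → loss $0.
Maximum loss: $3672.4.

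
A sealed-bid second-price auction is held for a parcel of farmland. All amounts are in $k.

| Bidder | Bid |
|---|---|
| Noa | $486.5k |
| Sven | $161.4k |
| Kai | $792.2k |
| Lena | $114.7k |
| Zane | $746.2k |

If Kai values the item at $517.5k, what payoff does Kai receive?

−$228.7k

Highest bid: Kai at $792.2k, so Kai wins.
Second-highest bid: Zane at $746.2k — that is the price the winner pays.
Kai's payoff = value − price = $517.5k − $746.2k = −$228.7k.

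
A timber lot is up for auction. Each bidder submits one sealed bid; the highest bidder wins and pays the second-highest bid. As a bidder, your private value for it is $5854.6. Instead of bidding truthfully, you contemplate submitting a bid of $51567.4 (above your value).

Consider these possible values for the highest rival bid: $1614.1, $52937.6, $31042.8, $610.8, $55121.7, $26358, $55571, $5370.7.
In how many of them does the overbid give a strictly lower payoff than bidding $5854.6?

The deviation hurts exactly when the highest competing bid lies strictly between $5854.6 and $51567.4 — overbidding then wins at a price above your value.
$1614.1: below both → same outcome either way.
$52937.6: above both → same outcome either way.
$31042.8: inside the interval → strictly worse (loss $25188.2).
$610.8: below both → same outcome either way.
$55121.7: above both → same outcome either way.
$26358: inside the interval → strictly worse (loss $20503.4).
$55571: above both → same outcome either way.
$5370.7: below both → same outcome either way.
Count: 2.

2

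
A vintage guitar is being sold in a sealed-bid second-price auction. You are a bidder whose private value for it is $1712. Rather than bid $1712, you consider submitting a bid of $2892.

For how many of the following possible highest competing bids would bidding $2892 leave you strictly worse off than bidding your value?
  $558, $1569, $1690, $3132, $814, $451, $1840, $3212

The deviation hurts exactly when the highest competing bid lies strictly between $1712 and $2892 — overbidding then wins at a price above your value.
$558: below both → same outcome either way.
$1569: below both → same outcome either way.
$1690: below both → same outcome either way.
$3132: above both → same outcome either way.
$814: below both → same outcome either way.
$451: below both → same outcome either way.
$1840: inside the interval → strictly worse (loss $128).
$3212: above both → same outcome either way.
Count: 1.

1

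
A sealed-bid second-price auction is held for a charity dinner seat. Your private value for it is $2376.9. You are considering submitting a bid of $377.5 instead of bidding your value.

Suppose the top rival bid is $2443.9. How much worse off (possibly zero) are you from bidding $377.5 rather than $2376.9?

$0

Bidding your value $2376.9: you lose (since $2376.9 < $2443.9). Payoff $0.
Bidding $377.5: you lose. Payoff $0.
Difference = $0 − $0 = $0; both bids lead to the same outcome because the competing bid is above both your value and your alternative bid.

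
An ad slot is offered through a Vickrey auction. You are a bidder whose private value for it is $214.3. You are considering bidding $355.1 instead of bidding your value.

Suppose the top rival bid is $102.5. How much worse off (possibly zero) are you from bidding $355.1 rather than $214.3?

Bidding your value $214.3: you win (since $214.3 > $102.5) and pay $102.5. Payoff $111.8.
Bidding $355.1: you win and pay $102.5. Payoff $214.3 − $102.5 = $111.8.
Difference = $111.8 − $111.8 = $0; both bids lead to the same outcome because the competing bid is below both your value and your alternative bid.

$0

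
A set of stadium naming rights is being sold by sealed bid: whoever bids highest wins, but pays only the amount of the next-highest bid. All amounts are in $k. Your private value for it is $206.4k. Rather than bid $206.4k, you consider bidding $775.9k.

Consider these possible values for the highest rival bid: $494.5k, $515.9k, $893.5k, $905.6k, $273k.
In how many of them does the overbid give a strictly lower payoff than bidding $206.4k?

The deviation hurts exactly when the highest competing bid lies strictly between $206.4k and $775.9k — overbidding then wins at a price above your value.
$494.5k: inside the interval → strictly worse (loss $288.1k).
$515.9k: inside the interval → strictly worse (loss $309.5k).
$893.5k: above both → same outcome either way.
$905.6k: above both → same outcome either way.
$273k: inside the interval → strictly worse (loss $66.6k).
Count: 3.

3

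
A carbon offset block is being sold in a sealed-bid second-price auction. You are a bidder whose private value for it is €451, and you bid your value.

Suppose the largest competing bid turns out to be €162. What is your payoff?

Your bid €451 exceeds the highest competing bid €162, so you win.
In a second-price auction the winner pays the second-highest bid, €162.
Payoff = value − price = €451 − €162 = €289.

€289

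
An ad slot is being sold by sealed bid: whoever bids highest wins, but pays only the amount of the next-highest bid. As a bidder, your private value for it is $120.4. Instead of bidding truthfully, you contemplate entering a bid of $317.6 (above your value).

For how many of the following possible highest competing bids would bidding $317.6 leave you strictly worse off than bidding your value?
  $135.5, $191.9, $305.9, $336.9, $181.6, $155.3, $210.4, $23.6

6

The deviation hurts exactly when the highest competing bid lies strictly between $120.4 and $317.6 — overbidding then wins at a price above your value.
$135.5: inside the interval → strictly worse (loss $15.1).
$191.9: inside the interval → strictly worse (loss $71.5).
$305.9: inside the interval → strictly worse (loss $185.5).
$336.9: above both → same outcome either way.
$181.6: inside the interval → strictly worse (loss $61.2).
$155.3: inside the interval → strictly worse (loss $34.9).
$210.4: inside the interval → strictly worse (loss $90).
$23.6: below both → same outcome either way.
Count: 6.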